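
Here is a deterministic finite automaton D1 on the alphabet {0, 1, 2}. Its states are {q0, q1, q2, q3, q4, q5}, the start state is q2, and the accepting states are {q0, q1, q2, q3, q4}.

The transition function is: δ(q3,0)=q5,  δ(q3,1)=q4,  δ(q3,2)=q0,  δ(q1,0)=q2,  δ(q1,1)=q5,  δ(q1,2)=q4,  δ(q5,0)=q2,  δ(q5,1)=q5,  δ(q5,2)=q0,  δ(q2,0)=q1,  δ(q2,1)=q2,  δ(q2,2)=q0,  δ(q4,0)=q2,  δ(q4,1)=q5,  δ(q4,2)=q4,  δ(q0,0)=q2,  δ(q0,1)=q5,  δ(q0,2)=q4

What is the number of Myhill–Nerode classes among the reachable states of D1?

First remove the unreachable states {q3}; 5 states remain.
Initial partition by acceptance: {q0,q1,q2,q4} | {q5}.
Split {q0,q1,q2,q4} by δ(·,1) → {q0,q1,q4} and {q2}.
Stable partition: {q0,q1,q4} | {q5} | {q2} — 3 equivalence classes.

3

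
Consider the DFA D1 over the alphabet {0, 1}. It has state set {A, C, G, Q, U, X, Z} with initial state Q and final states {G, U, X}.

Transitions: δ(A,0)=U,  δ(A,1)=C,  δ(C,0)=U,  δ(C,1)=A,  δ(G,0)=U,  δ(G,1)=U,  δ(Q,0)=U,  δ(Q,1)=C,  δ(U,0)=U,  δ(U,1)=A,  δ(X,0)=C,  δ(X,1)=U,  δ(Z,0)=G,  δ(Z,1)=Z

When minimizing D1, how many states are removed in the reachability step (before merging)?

Starting at Q and following transitions, the reachable set is {A, C, Q, U}. That leaves G, X, Z unreachable — 3 in total.

3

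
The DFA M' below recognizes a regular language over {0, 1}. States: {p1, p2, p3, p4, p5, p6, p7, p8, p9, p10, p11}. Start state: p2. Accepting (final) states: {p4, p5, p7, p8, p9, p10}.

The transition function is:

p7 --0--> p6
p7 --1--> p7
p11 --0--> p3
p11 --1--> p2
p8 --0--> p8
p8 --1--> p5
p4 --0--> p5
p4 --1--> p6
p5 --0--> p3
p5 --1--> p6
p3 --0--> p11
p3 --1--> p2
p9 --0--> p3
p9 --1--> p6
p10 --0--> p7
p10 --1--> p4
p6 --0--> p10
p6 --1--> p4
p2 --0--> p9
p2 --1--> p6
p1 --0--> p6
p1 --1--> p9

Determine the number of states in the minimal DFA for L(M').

7

First remove the unreachable states {p1,p8}; 9 states remain.
Initial partition by acceptance: {p4,p5,p7,p9,p10} | {p2,p3,p6,p11}.
On input 0, block {p4,p5,p7,p9,p10} splits into {p5,p7,p9} and {p4,p10}.
On input 1, block {p5,p7,p9} splits into {p5,p9} and {p7}.
Split {p2,p3,p6,p11} by δ(·,0) → {p3,p11} and {p2} and {p6}.
Refine {p4,p10} on symbol 0: members go to different blocks, giving {p4} and {p10}.
No further refinement is possible. Final partition (7 blocks): {p5,p9} | {p3,p11} | {p4} | {p7} | {p2} | {p6} | {p10}.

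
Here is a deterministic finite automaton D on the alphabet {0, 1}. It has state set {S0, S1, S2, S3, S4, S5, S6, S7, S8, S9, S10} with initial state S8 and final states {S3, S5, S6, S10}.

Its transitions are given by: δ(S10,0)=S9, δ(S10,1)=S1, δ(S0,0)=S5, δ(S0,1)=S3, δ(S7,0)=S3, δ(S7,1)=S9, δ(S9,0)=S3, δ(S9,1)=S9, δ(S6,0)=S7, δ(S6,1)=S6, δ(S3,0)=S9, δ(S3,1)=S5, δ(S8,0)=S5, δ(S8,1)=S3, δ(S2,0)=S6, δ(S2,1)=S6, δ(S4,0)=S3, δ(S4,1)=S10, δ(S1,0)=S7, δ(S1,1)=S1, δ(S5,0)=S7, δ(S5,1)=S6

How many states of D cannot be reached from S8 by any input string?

5

BFS from S8 reaches {S3, S5, S6, S7, S8, S9}; the 5 state(s) S0, S1, S2, S4, S10 are never visited.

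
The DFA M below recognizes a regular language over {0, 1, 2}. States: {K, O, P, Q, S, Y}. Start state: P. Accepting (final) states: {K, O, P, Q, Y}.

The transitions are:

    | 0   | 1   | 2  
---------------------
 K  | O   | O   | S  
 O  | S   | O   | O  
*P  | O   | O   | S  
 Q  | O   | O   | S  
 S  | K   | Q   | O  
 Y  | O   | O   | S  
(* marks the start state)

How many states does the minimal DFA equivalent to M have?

3

States {Y} cannot be reached from the start state, so discard them.
P0 = {K,O,P,Q} | {S}.
On input 0, block {K,O,P,Q} splits into {K,P,Q} and {O}.
The partition is now stable with 3 blocks: {K,P,Q} | {S} | {O}.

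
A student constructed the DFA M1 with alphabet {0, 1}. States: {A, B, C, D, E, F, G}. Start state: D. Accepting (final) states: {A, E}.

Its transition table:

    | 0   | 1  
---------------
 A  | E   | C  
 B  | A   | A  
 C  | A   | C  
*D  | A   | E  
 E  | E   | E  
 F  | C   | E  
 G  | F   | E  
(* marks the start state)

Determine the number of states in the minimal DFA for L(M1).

First remove the unreachable states {B,F,G}; 4 states remain.
Start with accepting vs non-accepting: {A,E} | {C,D}.
Split {A,E} by δ(·,1) → {A} and {E}.
Refine {C,D} on symbol 1: members go to different blocks, giving {C} and {D}.
No further refinement is possible. Final partition (4 blocks): {A} | {C} | {E} | {D}.

4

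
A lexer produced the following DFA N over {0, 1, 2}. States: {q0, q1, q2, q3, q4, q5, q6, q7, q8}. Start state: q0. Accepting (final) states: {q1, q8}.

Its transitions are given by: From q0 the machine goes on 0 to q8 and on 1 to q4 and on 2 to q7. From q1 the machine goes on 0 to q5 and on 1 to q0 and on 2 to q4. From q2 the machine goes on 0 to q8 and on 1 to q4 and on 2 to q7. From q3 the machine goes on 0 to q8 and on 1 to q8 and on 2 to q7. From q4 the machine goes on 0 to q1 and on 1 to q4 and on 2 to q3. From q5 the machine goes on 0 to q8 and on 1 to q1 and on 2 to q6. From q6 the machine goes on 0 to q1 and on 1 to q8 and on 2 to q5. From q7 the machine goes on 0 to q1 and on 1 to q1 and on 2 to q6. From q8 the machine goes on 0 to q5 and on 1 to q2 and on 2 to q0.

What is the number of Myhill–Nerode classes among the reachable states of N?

All states are reachable from the start state.
Initial partition by acceptance: {q1,q8} | {q0,q2,q3,q4,q5,q6,q7}.
Refine {q0,q2,q3,q4,q5,q6,q7} on symbol 1: members go to different blocks, giving {q3,q5,q6,q7} and {q0,q2,q4}.
Stable partition: {q1,q8} | {q3,q5,q6,q7} | {q0,q2,q4} — 3 equivalence classes.

3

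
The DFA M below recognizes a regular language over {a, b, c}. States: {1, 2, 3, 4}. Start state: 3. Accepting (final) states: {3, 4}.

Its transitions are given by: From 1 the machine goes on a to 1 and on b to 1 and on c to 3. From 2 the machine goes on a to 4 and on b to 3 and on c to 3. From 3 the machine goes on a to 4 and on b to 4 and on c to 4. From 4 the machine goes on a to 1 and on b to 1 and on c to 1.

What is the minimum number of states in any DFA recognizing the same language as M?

3

First remove the unreachable states {2}; 3 states remain.
P0 = {3,4} | {1}.
Split {3,4} by δ(·,a) → {3} and {4}.
The partition is now stable with 3 blocks: {3} | {1} | {4}.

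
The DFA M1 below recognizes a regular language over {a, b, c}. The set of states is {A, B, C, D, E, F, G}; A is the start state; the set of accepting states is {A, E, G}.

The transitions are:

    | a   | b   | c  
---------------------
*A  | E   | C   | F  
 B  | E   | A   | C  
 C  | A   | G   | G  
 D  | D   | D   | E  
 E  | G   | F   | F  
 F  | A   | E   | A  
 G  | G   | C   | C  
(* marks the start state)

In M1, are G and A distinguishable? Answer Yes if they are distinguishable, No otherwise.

No

Reachable states from the start: {A,C,E,F,G}. Unreachable: {B,D} — drop them.
Start with accepting vs non-accepting: {A,E,G} | {C,F}.
The partition is now stable with 2 blocks: {A,E,G} | {C,F}.
G and A lie in the same block of the stable partition, so they are equivalent — no string distinguishes them.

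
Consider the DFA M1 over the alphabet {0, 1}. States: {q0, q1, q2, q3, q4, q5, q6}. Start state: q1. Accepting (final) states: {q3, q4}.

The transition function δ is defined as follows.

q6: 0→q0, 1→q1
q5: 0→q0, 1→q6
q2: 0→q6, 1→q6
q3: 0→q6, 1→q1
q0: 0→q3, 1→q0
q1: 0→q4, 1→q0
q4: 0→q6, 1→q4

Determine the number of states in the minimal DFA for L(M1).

States {q2,q5} cannot be reached from the start state, so discard them.
Start with accepting vs non-accepting: {q3,q4} | {q0,q1,q6}.
Refine {q3,q4} on symbol 1: members go to different blocks, giving {q3} and {q4}.
On input 0, block {q0,q1,q6} splits into {q0} and {q1} and {q6}.
Stable partition: {q3} | {q0} | {q4} | {q1} | {q6} — 5 equivalence classes.

5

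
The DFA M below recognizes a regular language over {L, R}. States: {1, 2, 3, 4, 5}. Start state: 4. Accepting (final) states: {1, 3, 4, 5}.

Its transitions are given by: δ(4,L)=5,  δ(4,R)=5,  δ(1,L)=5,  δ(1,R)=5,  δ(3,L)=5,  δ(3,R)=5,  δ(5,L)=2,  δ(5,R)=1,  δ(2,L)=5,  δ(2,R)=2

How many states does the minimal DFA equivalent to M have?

Reachable states from the start: {1,2,4,5}. Unreachable: {3} — drop them.
P0 = {1,4,5} | {2}.
On input L, block {1,4,5} splits into {1,4} and {5}.
The partition is now stable with 3 blocks: {1,4} | {2} | {5}.

3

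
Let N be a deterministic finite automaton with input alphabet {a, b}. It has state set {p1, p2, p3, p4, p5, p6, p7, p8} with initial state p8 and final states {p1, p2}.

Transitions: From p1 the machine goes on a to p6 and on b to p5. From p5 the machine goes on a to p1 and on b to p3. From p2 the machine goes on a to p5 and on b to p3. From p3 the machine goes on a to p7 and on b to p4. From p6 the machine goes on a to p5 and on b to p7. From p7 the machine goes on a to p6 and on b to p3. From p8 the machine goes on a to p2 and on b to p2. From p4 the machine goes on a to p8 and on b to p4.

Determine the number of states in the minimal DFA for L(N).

8

Every state is reachable, so we keep all 8.
Initial partition by acceptance: {p1,p2} | {p3,p4,p5,p6,p7,p8}.
Refine {p3,p4,p5,p6,p7,p8} on symbol a: members go to different blocks, giving {p3,p4,p6,p7} and {p5,p8}.
On input a, block {p1,p2} splits into {p1} and {p2}.
Refine {p3,p4,p6,p7} on symbol a: members go to different blocks, giving {p3,p7} and {p4,p6}.
Split {p3,p7} by δ(·,a) → {p3} and {p7}.
Split {p5,p8} by δ(·,a) → {p5} and {p8}.
On input a, block {p4,p6} splits into {p4} and {p6}.
No further refinement is possible. Final partition (8 blocks): {p1} | {p3} | {p5} | {p2} | {p4} | {p7} | {p8} | {p6}.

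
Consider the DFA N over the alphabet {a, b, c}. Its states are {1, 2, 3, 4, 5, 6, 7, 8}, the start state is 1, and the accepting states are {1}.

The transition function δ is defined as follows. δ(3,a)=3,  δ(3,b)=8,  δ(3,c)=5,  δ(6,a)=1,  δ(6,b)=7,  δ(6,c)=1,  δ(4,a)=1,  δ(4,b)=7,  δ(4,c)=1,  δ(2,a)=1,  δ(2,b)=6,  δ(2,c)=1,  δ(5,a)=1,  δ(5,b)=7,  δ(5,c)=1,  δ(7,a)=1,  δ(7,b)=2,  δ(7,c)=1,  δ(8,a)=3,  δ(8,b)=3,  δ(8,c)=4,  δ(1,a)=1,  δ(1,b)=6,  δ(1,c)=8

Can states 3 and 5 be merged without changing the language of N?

No

Every state is reachable, so we keep all 8.
P0 = {1} | {2,3,4,5,6,7,8}.
Split {2,3,4,5,6,7,8} by δ(·,a) → {2,4,5,6,7} and {3,8}.
No further refinement is possible. Final partition (3 blocks): {1} | {2,4,5,6,7} | {3,8}.
3 and 5 end up in different blocks, so they are distinguishable. For instance, the string 'a' is accepted from only 5.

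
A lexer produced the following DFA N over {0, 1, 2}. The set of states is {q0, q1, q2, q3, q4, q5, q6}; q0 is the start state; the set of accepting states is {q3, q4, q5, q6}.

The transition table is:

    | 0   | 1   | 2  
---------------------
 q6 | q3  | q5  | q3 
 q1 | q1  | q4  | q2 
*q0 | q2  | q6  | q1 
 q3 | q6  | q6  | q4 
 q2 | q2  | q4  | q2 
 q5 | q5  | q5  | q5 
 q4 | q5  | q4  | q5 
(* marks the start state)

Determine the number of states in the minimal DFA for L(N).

2

P0 = {q3,q4,q5,q6} | {q0,q1,q2}.
Stable partition: {q3,q4,q5,q6} | {q0,q1,q2} — 2 equivalence classes.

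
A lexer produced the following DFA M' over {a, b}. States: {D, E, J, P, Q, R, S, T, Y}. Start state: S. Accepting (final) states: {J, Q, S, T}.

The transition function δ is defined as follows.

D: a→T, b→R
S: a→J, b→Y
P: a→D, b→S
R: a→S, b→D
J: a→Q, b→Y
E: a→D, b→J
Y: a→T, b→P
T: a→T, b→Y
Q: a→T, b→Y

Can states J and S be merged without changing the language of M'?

States {E} cannot be reached from the start state, so discard them.
P0 = {J,Q,S,T} | {D,P,R,Y}.
Refine {D,P,R,Y} on symbol a: members go to different blocks, giving {D,R,Y} and {P}.
On input b, block {D,R,Y} splits into {D,R} and {Y}.
No further refinement is possible. Final partition (4 blocks): {J,Q,S,T} | {D,R} | {P} | {Y}.
J and S lie in the same block of the stable partition, so they are equivalent — no string distinguishes them.

Yes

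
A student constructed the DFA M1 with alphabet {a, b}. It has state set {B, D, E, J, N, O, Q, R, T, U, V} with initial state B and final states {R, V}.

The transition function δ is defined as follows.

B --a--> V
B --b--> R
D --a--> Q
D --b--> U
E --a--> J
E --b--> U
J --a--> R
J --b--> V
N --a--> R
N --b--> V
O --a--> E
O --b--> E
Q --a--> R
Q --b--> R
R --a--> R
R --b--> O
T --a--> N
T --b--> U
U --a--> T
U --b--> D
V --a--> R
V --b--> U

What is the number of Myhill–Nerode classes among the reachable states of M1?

4

All states are reachable from the start state.
Initial partition by acceptance: {R,V} | {B,D,E,J,N,O,Q,T,U}.
Refine {B,D,E,J,N,O,Q,T,U} on symbol a: members go to different blocks, giving {D,E,O,T,U} and {B,J,N,Q}.
Split {D,E,O,T,U} by δ(·,a) → {D,E,T} and {O,U}.
The partition is now stable with 4 blocks: {R,V} | {D,E,T} | {B,J,N,Q} | {O,U}.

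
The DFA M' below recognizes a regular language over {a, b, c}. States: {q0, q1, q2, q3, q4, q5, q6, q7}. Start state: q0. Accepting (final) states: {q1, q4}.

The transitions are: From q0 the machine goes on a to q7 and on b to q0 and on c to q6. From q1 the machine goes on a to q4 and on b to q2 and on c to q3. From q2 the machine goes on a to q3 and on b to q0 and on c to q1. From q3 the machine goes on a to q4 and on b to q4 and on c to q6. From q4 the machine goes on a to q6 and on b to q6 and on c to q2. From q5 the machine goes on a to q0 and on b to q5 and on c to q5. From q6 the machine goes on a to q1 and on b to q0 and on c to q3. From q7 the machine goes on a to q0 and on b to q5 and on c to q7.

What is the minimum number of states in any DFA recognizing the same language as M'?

7

Every state is reachable, so we keep all 8.
P0 = {q1,q4} | {q0,q2,q3,q5,q6,q7}.
Refine {q1,q4} on symbol a: members go to different blocks, giving {q1} and {q4}.
Refine {q0,q2,q3,q5,q6,q7} on symbol a: members go to different blocks, giving {q0,q2,q5,q7} and {q3} and {q6}.
Refine {q0,q2,q5,q7} on symbol a: members go to different blocks, giving {q0,q5,q7} and {q2}.
Split {q0,q5,q7} by δ(·,c) → {q5,q7} and {q0}.
Stable partition: {q1} | {q5,q7} | {q4} | {q3} | {q6} | {q2} | {q0} — 7 equivalence classes.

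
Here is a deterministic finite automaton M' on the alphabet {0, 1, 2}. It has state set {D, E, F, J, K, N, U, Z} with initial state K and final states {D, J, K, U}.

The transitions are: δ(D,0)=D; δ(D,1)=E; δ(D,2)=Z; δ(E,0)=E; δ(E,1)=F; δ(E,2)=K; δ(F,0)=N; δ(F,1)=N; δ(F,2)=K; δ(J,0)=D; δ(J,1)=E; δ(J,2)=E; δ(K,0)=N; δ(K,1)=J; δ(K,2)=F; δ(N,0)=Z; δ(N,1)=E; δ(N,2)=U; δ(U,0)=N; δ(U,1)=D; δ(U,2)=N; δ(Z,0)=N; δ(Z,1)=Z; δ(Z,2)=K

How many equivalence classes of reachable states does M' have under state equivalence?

3

P0 = {D,J,K,U} | {E,F,N,Z}.
On input 0, block {D,J,K,U} splits into {D,J} and {K,U}.
Stable partition: {D,J} | {E,F,N,Z} | {K,U} — 3 equivalence classes.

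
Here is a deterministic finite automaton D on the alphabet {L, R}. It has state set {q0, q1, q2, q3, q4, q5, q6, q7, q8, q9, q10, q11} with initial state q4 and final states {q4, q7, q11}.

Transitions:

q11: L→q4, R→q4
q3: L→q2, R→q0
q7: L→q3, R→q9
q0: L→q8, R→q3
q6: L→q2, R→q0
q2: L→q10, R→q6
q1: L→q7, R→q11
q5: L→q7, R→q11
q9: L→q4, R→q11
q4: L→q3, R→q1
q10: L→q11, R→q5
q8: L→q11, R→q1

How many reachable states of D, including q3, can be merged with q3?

Start with accepting vs non-accepting: {q4,q7,q11} | {q0,q1,q2,q3,q5,q6,q8,q9,q10}.
Split {q4,q7,q11} by δ(·,L) → {q4,q7} and {q11}.
Split {q0,q1,q2,q3,q5,q6,q8,q9,q10} by δ(·,L) → {q0,q2,q3,q6} and {q1,q5,q9} and {q8,q10}.
Refine {q0,q2,q3,q6} on symbol L: members go to different blocks, giving {q0,q2} and {q3,q6}.
The partition is now stable with 6 blocks: {q4,q7} | {q0,q2} | {q11} | {q1,q5,q9} | {q8,q10} | {q3,q6}.
State q3 belongs to the block {q3,q6}, which has 2 states.

2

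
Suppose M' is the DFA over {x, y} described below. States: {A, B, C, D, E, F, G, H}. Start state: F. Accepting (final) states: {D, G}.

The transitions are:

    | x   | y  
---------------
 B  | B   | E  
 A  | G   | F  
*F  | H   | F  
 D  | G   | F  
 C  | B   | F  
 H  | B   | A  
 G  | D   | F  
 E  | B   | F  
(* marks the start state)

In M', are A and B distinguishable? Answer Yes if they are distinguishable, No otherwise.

Reachable states from the start: {A,B,D,E,F,G,H}. Unreachable: {C} — drop them.
Initial partition by acceptance: {D,G} | {A,B,E,F,H}.
Split {A,B,E,F,H} by δ(·,x) → {B,E,F,H} and {A}.
Refine {B,E,F,H} on symbol y: members go to different blocks, giving {B,E,F} and {H}.
Split {B,E,F} by δ(·,x) → {B,E} and {F}.
On input y, block {B,E} splits into {B} and {E}.
No further refinement is possible. Final partition (6 blocks): {D,G} | {B} | {A} | {H} | {F} | {E}.
A and B end up in different blocks, so they are distinguishable. For instance, the string 'x' is accepted from only A.

Yes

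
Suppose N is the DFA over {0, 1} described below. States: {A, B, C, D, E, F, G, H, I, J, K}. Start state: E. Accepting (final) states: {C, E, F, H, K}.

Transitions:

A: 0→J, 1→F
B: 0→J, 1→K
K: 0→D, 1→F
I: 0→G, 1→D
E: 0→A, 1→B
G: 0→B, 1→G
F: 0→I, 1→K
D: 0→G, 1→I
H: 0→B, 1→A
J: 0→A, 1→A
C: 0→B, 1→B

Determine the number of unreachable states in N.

Starting at E and following transitions, the reachable set is {A, B, D, E, F, G, I, J, K}. That leaves C, H unreachable — 2 in total.

2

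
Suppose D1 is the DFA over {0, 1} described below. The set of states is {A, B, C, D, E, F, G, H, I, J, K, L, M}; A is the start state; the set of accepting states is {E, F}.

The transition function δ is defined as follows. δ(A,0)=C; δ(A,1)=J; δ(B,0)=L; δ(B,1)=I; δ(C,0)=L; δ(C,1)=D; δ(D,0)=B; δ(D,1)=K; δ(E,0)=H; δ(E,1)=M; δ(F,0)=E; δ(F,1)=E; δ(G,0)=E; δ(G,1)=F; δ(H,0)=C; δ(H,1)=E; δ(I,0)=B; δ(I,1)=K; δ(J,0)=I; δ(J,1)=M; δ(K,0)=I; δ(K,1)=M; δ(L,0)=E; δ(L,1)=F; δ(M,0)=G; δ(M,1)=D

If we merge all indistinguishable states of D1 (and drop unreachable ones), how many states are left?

Start with accepting vs non-accepting: {E,F} | {A,B,C,D,G,H,I,J,K,L,M}.
Split {E,F} by δ(·,0) → {E} and {F}.
Refine {A,B,C,D,G,H,I,J,K,L,M} on symbol 0: members go to different blocks, giving {A,B,C,D,H,I,J,K,M} and {G,L}.
Split {A,B,C,D,H,I,J,K,M} by δ(·,0) → {A,D,H,I,J,K} and {B,C,M}.
Split {A,D,H,I,J,K} by δ(·,0) → {A,D,H,I} and {J,K}.
On input 1, block {A,D,H,I} splits into {A,D,I} and {H}.
No further refinement is possible. Final partition (7 blocks): {E} | {A,D,I} | {F} | {G,L} | {B,C,M} | {J,K} | {H}.

7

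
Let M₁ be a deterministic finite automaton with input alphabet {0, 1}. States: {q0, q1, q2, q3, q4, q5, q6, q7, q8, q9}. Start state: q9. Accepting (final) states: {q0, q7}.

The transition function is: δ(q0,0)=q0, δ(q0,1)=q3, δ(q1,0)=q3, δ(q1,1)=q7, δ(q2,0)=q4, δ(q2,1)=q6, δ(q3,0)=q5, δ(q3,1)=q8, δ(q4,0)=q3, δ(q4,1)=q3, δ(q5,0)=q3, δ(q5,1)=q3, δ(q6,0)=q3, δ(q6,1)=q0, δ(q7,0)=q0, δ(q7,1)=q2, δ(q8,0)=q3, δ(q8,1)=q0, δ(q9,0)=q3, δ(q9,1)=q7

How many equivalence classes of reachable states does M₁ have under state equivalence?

4

Reachable states from the start: {q0,q2,q3,q4,q5,q6,q7,q8,q9}. Unreachable: {q1} — drop them.
P0 = {q0,q7} | {q2,q3,q4,q5,q6,q8,q9}.
Split {q2,q3,q4,q5,q6,q8,q9} by δ(·,1) → {q2,q3,q4,q5} and {q6,q8,q9}.
Refine {q2,q3,q4,q5} on symbol 1: members go to different blocks, giving {q2,q3} and {q4,q5}.
The partition is now stable with 4 blocks: {q0,q7} | {q2,q3} | {q6,q8,q9} | {q4,q5}.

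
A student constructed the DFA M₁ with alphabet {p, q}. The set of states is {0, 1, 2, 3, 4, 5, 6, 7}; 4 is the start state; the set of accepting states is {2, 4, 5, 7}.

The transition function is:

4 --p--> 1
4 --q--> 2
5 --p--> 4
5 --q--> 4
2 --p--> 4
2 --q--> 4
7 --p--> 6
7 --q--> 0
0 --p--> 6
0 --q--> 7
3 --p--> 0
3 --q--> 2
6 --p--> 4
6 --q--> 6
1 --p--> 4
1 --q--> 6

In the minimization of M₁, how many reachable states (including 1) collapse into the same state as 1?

Reachable states from the start: {1,2,4,6}. Unreachable: {0,3,5,7} — drop them.
P0 = {2,4} | {1,6}.
Refine {2,4} on symbol p: members go to different blocks, giving {2} and {4}.
Stable partition: {2} | {1,6} | {4} — 3 equivalence classes.
The equivalence class containing 1 is {1,6}, of size 2.

2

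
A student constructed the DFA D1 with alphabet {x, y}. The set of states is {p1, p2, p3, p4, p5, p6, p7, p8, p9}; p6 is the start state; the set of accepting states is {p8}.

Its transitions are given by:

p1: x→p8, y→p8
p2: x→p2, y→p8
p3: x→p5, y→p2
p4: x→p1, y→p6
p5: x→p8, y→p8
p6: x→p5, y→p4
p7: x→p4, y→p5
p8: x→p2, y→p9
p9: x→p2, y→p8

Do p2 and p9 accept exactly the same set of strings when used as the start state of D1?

Yes

Reachable states from the start: {p1,p2,p4,p5,p6,p8,p9}. Unreachable: {p3,p7} — drop them.
Initial partition by acceptance: {p8} | {p1,p2,p4,p5,p6,p9}.
Split {p1,p2,p4,p5,p6,p9} by δ(·,x) → {p2,p4,p6,p9} and {p1,p5}.
Split {p2,p4,p6,p9} by δ(·,x) → {p2,p9} and {p4,p6}.
No further refinement is possible. Final partition (4 blocks): {p8} | {p2,p9} | {p1,p5} | {p4,p6}.
p2 and p9 lie in the same block of the stable partition, so they are equivalent — no string distinguishes them.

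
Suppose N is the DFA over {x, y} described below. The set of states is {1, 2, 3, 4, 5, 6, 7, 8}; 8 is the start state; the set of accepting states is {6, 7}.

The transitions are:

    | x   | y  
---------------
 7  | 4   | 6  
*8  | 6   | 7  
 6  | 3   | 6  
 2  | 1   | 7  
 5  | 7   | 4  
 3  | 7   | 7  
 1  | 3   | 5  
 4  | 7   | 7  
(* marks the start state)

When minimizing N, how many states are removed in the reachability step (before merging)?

3

BFS from 8 reaches {3, 4, 6, 7, 8}; the 3 state(s) 1, 2, 5 are never visited.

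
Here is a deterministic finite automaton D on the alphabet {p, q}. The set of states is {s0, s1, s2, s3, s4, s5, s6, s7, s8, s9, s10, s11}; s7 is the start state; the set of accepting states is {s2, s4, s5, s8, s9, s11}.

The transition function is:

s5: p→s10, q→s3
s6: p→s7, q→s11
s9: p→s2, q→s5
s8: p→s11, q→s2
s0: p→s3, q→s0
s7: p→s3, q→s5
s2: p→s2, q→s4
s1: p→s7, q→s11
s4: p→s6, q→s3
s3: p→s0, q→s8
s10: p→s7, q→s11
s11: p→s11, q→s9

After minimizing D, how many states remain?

7

First remove the unreachable states {s1}; 11 states remain.
P0 = {s2,s4,s5,s8,s9,s11} | {s0,s3,s6,s7,s10}.
Refine {s2,s4,s5,s8,s9,s11} on symbol p: members go to different blocks, giving {s2,s8,s9,s11} and {s4,s5}.
Refine {s2,s8,s9,s11} on symbol q: members go to different blocks, giving {s2,s9} and {s8,s11}.
On input q, block {s0,s3,s6,s7,s10} splits into {s3,s6,s10} and {s0} and {s7}.
Refine {s3,s6,s10} on symbol p: members go to different blocks, giving {s6,s10} and {s3}.
Stable partition: {s2,s9} | {s6,s10} | {s4,s5} | {s8,s11} | {s0} | {s7} | {s3} — 7 equivalence classes.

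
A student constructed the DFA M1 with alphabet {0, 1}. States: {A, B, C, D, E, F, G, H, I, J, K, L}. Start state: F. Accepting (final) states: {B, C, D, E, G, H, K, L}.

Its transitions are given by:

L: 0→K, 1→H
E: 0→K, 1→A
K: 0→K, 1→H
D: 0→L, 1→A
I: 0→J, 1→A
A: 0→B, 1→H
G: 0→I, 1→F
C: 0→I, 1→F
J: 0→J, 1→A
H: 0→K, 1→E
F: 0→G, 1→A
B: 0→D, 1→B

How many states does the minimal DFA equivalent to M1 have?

8

States {C} cannot be reached from the start state, so discard them.
Start with accepting vs non-accepting: {B,D,E,G,H,K,L} | {A,F,I,J}.
On input 0, block {B,D,E,G,H,K,L} splits into {B,D,E,H,K,L} and {G}.
On input 1, block {B,D,E,H,K,L} splits into {B,H,K,L} and {D,E}.
On input 0, block {B,H,K,L} splits into {H,K,L} and {B}.
Refine {H,K,L} on symbol 1: members go to different blocks, giving {K,L} and {H}.
Split {A,F,I,J} by δ(·,0) → {I,J} and {A} and {F}.
The partition is now stable with 8 blocks: {K,L} | {I,J} | {G} | {D,E} | {B} | {H} | {A} | {F}.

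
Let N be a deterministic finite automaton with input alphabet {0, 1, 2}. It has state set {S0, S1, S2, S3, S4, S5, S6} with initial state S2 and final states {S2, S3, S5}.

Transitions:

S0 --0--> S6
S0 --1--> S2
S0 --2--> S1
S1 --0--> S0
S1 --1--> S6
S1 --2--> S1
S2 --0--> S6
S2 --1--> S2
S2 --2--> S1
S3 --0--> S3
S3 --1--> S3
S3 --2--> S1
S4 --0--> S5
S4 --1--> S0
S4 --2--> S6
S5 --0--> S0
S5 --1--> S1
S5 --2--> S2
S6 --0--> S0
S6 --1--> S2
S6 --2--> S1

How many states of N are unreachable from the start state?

BFS from S2 reaches {S0, S1, S2, S6}; the 3 state(s) S3, S4, S5 are never visited.

3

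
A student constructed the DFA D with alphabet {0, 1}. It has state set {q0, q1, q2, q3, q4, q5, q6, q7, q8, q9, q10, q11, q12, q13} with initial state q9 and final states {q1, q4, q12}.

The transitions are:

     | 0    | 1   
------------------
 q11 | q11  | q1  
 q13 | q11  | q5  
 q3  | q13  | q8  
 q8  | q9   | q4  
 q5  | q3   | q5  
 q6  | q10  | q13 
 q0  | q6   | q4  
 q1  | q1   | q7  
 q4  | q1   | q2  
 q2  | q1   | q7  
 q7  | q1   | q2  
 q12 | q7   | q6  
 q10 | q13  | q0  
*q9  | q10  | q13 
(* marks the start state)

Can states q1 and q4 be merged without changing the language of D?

Yes

First remove the unreachable states {q12}; 13 states remain.
Start with accepting vs non-accepting: {q1,q4} | {q0,q2,q3,q5,q6,q7,q8,q9,q10,q11,q13}.
Refine {q0,q2,q3,q5,q6,q7,q8,q9,q10,q11,q13} on symbol 0: members go to different blocks, giving {q0,q3,q5,q6,q8,q9,q10,q11,q13} and {q2,q7}.
Split {q0,q3,q5,q6,q8,q9,q10,q11,q13} by δ(·,1) → {q3,q5,q6,q9,q10,q13} and {q0,q8,q11}.
Refine {q3,q5,q6,q9,q10,q13} on symbol 0: members go to different blocks, giving {q3,q5,q6,q9,q10} and {q13}.
Split {q3,q5,q6,q9,q10} by δ(·,0) → {q5,q6,q9} and {q3,q10}.
Split {q5,q6,q9} by δ(·,1) → {q6,q9} and {q5}.
On input 0, block {q0,q8,q11} splits into {q0,q8} and {q11}.
No further refinement is possible. Final partition (8 blocks): {q1,q4} | {q6,q9} | {q2,q7} | {q0,q8} | {q13} | {q3,q10} | {q5} | {q11}.
q1 and q4 lie in the same block of the stable partition, so they are equivalent — no string distinguishes them.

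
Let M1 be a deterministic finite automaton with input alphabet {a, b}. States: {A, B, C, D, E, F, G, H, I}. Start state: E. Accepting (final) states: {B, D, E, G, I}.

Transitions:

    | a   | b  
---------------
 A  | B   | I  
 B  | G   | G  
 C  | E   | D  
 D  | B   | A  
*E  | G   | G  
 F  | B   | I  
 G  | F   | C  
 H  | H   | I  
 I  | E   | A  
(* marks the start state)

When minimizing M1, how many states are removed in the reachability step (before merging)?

1

Starting at E and following transitions, the reachable set is {A, B, C, D, E, F, G, I}. That leaves H unreachable — 1 in total.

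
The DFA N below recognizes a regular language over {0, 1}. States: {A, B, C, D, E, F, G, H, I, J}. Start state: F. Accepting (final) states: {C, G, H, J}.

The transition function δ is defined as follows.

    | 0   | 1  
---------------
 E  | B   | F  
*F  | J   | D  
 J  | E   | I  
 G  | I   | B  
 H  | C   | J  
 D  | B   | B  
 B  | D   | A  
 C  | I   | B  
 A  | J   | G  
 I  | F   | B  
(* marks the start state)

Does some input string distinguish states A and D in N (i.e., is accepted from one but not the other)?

Yes

States {C,H} cannot be reached from the start state, so discard them.
Initial partition by acceptance: {G,J} | {A,B,D,E,F,I}.
Refine {A,B,D,E,F,I} on symbol 0: members go to different blocks, giving {B,D,E,I} and {A,F}.
Refine {B,D,E,I} on symbol 0: members go to different blocks, giving {B,D,E} and {I}.
Refine {G,J} on symbol 0: members go to different blocks, giving {G} and {J}.
Split {B,D,E} by δ(·,1) → {B,E} and {D}.
Split {B,E} by δ(·,0) → {B} and {E}.
Refine {A,F} on symbol 1: members go to different blocks, giving {A} and {F}.
Stable partition: {G} | {B} | {A} | {I} | {J} | {D} | {E} | {F} — 8 equivalence classes.
A and D end up in different blocks, so they are distinguishable. For instance, the string '0' is accepted from only A.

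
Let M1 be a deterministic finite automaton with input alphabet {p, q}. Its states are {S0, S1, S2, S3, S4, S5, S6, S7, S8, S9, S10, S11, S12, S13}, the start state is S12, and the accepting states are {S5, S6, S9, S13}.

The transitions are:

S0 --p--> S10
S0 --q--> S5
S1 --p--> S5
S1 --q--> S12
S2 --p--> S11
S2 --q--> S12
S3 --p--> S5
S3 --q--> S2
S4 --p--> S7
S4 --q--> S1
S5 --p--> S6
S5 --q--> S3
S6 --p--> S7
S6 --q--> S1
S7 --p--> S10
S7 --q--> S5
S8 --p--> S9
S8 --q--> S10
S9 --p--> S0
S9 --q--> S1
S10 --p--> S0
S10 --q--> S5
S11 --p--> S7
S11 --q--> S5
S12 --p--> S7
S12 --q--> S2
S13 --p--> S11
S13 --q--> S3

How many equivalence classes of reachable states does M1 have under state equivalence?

Reachable states from the start: {S0,S1,S2,S3,S5,S6,S7,S10,S11,S12}. Unreachable: {S4,S8,S9,S13} — drop them.
Initial partition by acceptance: {S5,S6} | {S0,S1,S2,S3,S7,S10,S11,S12}.
On input p, block {S5,S6} splits into {S5} and {S6}.
On input p, block {S0,S1,S2,S3,S7,S10,S11,S12} splits into {S0,S2,S7,S10,S11,S12} and {S1,S3}.
On input q, block {S0,S2,S7,S10,S11,S12} splits into {S0,S7,S10,S11} and {S2,S12}.
The partition is now stable with 5 blocks: {S5} | {S0,S7,S10,S11} | {S6} | {S1,S3} | {S2,S12}.

5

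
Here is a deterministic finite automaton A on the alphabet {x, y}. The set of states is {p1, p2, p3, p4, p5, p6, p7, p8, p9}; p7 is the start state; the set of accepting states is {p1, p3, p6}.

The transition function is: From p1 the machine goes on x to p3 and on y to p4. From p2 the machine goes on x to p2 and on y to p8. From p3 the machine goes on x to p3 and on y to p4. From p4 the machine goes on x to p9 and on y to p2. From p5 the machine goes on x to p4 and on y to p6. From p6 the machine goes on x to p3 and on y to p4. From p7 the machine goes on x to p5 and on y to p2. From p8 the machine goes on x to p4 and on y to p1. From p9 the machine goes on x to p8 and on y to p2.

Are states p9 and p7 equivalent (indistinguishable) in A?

Yes

All states are reachable from the start state.
P0 = {p1,p3,p6} | {p2,p4,p5,p7,p8,p9}.
Refine {p2,p4,p5,p7,p8,p9} on symbol y: members go to different blocks, giving {p2,p4,p7,p9} and {p5,p8}.
On input x, block {p2,p4,p7,p9} splits into {p2,p4} and {p7,p9}.
Refine {p2,p4} on symbol x: members go to different blocks, giving {p2} and {p4}.
Stable partition: {p1,p3,p6} | {p2} | {p5,p8} | {p7,p9} | {p4} — 5 equivalence classes.
p9 and p7 lie in the same block of the stable partition, so they are equivalent — no string distinguishes them.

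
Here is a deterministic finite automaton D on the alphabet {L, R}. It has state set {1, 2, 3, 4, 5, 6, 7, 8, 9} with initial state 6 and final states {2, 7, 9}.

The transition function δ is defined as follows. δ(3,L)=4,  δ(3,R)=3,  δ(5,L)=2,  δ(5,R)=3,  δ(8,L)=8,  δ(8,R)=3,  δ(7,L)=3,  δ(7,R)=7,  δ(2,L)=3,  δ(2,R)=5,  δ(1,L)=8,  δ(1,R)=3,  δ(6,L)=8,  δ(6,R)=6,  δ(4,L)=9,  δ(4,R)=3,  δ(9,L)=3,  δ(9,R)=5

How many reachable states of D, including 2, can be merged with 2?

2

Reachable states from the start: {2,3,4,5,6,8,9}. Unreachable: {1,7} — drop them.
Start with accepting vs non-accepting: {2,9} | {3,4,5,6,8}.
Split {3,4,5,6,8} by δ(·,L) → {3,6,8} and {4,5}.
Split {3,6,8} by δ(·,L) → {6,8} and {3}.
Refine {6,8} on symbol R: members go to different blocks, giving {6} and {8}.
The partition is now stable with 5 blocks: {2,9} | {6} | {4,5} | {3} | {8}.
The equivalence class containing 2 is {2,9}, of size 2.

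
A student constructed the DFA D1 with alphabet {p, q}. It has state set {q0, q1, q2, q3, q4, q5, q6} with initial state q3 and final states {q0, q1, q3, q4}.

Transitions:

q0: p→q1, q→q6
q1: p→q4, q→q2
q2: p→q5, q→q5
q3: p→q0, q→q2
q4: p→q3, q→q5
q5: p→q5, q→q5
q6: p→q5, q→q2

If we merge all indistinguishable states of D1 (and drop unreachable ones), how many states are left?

2

P0 = {q0,q1,q3,q4} | {q2,q5,q6}.
Stable partition: {q0,q1,q3,q4} | {q2,q5,q6} — 2 equivalence classes.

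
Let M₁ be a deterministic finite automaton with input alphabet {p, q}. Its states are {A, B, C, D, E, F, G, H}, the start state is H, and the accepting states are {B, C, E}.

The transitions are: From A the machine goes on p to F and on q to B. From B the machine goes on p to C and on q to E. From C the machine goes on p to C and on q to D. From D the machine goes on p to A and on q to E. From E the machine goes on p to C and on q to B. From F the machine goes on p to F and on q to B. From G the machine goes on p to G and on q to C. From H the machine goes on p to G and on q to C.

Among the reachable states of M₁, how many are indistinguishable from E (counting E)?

Every state is reachable, so we keep all 8.
Start with accepting vs non-accepting: {B,C,E} | {A,D,F,G,H}.
On input q, block {B,C,E} splits into {B,E} and {C}.
Refine {A,D,F,G,H} on symbol q: members go to different blocks, giving {A,D,F} and {G,H}.
No further refinement is possible. Final partition (4 blocks): {B,E} | {A,D,F} | {C} | {G,H}.
State E belongs to the block {B,E}, which has 2 states.

2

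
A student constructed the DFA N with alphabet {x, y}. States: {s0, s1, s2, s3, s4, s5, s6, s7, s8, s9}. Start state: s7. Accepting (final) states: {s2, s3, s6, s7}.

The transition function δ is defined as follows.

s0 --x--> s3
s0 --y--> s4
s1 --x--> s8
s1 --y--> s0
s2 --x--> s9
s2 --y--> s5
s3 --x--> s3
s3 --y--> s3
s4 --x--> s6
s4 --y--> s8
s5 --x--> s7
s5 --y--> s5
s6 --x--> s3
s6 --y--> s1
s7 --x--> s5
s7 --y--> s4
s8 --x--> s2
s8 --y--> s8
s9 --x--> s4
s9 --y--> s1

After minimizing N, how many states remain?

10

Every state is reachable, so we keep all 10.
P0 = {s2,s3,s6,s7} | {s0,s1,s4,s5,s8,s9}.
On input x, block {s2,s3,s6,s7} splits into {s2,s7} and {s3,s6}.
Split {s0,s1,s4,s5,s8,s9} by δ(·,x) → {s0,s4} and {s1,s9} and {s5,s8}.
On input x, block {s2,s7} splits into {s2} and {s7}.
Refine {s0,s4} on symbol y: members go to different blocks, giving {s0} and {s4}.
On input y, block {s3,s6} splits into {s3} and {s6}.
Split {s1,s9} by δ(·,x) → {s1} and {s9}.
On input x, block {s5,s8} splits into {s5} and {s8}.
Stable partition: {s2} | {s0} | {s3} | {s1} | {s5} | {s7} | {s4} | {s6} | {s9} | {s8} — 10 equivalence classes.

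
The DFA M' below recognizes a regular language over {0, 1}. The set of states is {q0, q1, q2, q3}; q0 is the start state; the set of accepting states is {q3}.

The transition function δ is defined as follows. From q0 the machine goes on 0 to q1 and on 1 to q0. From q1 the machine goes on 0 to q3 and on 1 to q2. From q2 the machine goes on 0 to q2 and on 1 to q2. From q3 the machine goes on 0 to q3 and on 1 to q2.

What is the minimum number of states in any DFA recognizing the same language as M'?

4

Initial partition by acceptance: {q3} | {q0,q1,q2}.
On input 0, block {q0,q1,q2} splits into {q0,q2} and {q1}.
Split {q0,q2} by δ(·,0) → {q0} and {q2}.
No further refinement is possible. Final partition (4 blocks): {q3} | {q0} | {q1} | {q2}.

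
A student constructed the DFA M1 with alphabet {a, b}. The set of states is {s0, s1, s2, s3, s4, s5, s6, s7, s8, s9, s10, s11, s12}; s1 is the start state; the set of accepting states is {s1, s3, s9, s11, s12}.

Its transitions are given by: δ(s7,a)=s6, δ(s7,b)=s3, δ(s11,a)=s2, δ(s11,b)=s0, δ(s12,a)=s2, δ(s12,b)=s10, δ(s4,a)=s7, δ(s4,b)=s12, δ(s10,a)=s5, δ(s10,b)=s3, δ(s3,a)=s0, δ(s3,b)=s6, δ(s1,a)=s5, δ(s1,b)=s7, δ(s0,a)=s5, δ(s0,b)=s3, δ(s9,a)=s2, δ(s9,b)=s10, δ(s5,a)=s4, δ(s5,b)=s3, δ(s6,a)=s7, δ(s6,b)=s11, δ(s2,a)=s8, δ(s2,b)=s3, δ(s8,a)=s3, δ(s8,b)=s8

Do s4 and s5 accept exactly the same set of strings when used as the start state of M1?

Reachable states from the start: {s0,s1,s2,s3,s4,s5,s6,s7,s8,s10,s11,s12}. Unreachable: {s9} — drop them.
Initial partition by acceptance: {s1,s3,s11,s12} | {s0,s2,s4,s5,s6,s7,s8,s10}.
Refine {s0,s2,s4,s5,s6,s7,s8,s10} on symbol a: members go to different blocks, giving {s0,s2,s4,s5,s6,s7,s10} and {s8}.
Split {s0,s2,s4,s5,s6,s7,s10} by δ(·,a) → {s0,s4,s5,s6,s7,s10} and {s2}.
On input a, block {s1,s3,s11,s12} splits into {s1,s3} and {s11,s12}.
Refine {s0,s4,s5,s6,s7,s10} on symbol b: members go to different blocks, giving {s0,s5,s7,s10} and {s4,s6}.
Split {s1,s3} by δ(·,b) → {s1} and {s3}.
Refine {s0,s5,s7,s10} on symbol a: members go to different blocks, giving {s0,s10} and {s5,s7}.
Stable partition: {s1} | {s0,s10} | {s8} | {s2} | {s11,s12} | {s4,s6} | {s3} | {s5,s7} — 8 equivalence classes.
s4 and s5 end up in different blocks, so they are distinguishable. For instance, the string 'baaa' is accepted from only s4.

No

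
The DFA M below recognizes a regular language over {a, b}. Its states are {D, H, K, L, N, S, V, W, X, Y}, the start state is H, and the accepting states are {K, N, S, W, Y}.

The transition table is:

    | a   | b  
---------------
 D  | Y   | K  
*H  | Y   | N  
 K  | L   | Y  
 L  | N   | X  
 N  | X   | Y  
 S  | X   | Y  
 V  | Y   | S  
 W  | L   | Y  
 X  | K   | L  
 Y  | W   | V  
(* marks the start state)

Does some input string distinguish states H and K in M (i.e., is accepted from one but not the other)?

First remove the unreachable states {D}; 9 states remain.
Start with accepting vs non-accepting: {K,N,S,W,Y} | {H,L,V,X}.
Refine {K,N,S,W,Y} on symbol a: members go to different blocks, giving {K,N,S,W} and {Y}.
On input a, block {H,L,V,X} splits into {H,V} and {L,X}.
The partition is now stable with 4 blocks: {K,N,S,W} | {H,V} | {Y} | {L,X}.
H and K end up in different blocks, so they are distinguishable. For instance, the string 'ε' is accepted from only K.

Yes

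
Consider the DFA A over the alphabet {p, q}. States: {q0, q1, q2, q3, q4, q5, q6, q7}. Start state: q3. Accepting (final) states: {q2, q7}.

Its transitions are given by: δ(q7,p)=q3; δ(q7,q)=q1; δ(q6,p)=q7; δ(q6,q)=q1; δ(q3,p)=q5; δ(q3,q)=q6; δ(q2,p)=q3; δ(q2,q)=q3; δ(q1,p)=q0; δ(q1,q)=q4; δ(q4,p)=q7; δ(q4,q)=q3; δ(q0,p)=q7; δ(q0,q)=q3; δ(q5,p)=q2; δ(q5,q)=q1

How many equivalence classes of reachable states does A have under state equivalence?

Every state is reachable, so we keep all 8.
P0 = {q2,q7} | {q0,q1,q3,q4,q5,q6}.
Split {q0,q1,q3,q4,q5,q6} by δ(·,p) → {q0,q4,q5,q6} and {q1,q3}.
Stable partition: {q2,q7} | {q0,q4,q5,q6} | {q1,q3} — 3 equivalence classes.

3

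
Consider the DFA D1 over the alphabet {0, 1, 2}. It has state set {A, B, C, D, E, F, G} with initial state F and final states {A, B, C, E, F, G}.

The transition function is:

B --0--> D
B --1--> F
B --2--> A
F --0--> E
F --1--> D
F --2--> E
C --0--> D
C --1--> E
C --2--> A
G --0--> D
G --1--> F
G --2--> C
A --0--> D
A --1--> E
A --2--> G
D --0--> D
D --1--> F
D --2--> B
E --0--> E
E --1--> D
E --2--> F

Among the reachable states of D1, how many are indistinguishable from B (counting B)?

All states are reachable from the start state.
P0 = {A,B,C,E,F,G} | {D}.
Refine {A,B,C,E,F,G} on symbol 0: members go to different blocks, giving {A,B,C,G} and {E,F}.
Stable partition: {A,B,C,G} | {D} | {E,F} — 3 equivalence classes.
State B belongs to the block {A,B,C,G}, which has 4 states.

4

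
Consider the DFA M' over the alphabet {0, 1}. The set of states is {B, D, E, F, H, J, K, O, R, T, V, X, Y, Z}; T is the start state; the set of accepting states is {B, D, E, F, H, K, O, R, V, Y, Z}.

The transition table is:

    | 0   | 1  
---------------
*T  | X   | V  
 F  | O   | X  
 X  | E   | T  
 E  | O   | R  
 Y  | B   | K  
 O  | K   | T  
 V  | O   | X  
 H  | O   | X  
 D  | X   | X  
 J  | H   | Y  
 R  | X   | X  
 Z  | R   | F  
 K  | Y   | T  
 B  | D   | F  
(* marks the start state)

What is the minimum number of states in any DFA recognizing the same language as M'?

9

Reachable states from the start: {B,D,E,F,K,O,R,T,V,X,Y}. Unreachable: {H,J,Z} — drop them.
Initial partition by acceptance: {B,D,E,F,K,O,R,V,Y} | {T,X}.
On input 0, block {B,D,E,F,K,O,R,V,Y} splits into {B,E,F,K,O,V,Y} and {D,R}.
On input 0, block {B,E,F,K,O,V,Y} splits into {E,F,K,O,V,Y} and {B}.
On input 0, block {E,F,K,O,V,Y} splits into {E,F,K,O,V} and {Y}.
Refine {E,F,K,O,V} on symbol 0: members go to different blocks, giving {E,F,O,V} and {K}.
Split {E,F,O,V} by δ(·,0) → {E,F,V} and {O}.
On input 1, block {E,F,V} splits into {F,V} and {E}.
Split {T,X} by δ(·,0) → {T} and {X}.
No further refinement is possible. Final partition (9 blocks): {F,V} | {T} | {D,R} | {B} | {Y} | {K} | {O} | {E} | {X}.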